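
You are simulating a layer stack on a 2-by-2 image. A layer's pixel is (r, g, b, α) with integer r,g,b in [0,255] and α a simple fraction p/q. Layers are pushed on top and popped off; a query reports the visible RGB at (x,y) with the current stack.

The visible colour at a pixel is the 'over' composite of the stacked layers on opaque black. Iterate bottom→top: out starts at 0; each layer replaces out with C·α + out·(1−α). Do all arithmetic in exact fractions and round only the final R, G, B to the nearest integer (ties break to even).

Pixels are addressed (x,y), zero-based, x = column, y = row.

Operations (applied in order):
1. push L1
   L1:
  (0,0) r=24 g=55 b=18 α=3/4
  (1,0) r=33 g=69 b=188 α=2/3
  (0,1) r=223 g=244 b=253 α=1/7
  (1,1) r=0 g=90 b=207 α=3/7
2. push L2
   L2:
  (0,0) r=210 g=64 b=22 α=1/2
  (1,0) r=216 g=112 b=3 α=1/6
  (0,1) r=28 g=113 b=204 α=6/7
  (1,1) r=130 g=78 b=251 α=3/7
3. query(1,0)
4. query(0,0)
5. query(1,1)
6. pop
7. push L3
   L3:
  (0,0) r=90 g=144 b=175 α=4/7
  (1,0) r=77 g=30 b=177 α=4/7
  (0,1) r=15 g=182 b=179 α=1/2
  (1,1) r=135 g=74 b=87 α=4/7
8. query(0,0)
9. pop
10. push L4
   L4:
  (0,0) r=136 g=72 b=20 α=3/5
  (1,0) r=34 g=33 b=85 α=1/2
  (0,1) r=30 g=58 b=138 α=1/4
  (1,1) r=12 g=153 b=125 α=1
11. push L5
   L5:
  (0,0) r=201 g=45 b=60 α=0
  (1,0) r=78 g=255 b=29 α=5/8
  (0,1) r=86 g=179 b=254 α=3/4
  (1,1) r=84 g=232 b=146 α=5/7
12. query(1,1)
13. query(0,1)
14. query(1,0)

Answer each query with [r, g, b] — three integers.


query (1,0) [L1,L2] — begin 0,0,0
+L1 (α=2/3) → [22, 46, 376/3]
+L2 (α=1/6) → [163/3, 57, 1889/18]
rounded: [54, 57, 105]

(0,0) stack=L1,L2; from [0,0,0]:
L1 α=3/4: [18, 165/4, 27/2]
L2 α=1/2: [114, 421/8, 71/4]
= [114, 53, 18]

(1,1) stack=L1,L2; from [0,0,0]:
after L1 α=3/7: [0, 270/7, 621/7]
after L2 α=3/7: [390/7, 2718/49, 7755/49]
→ [56, 55, 158]

query (0,0) [L1,L3] — begin 0,0,0
+L1 (α=3/4) → [18, 165/4, 27/2]
+L3 (α=4/7) → [414/7, 2799/28, 1481/14]
= [59, 100, 106]

(1,1) stack=L1,L4,L5; from [0,0,0]:
after L1 α=3/7: [0, 270/7, 621/7]
after L4 α=1: [12, 153, 125]
after L5 α=5/7: [444/7, 1466/7, 140]
= [63, 209, 140]

at x=0,y=1 over L1,L4,L5:
+L1 (α=1/7) → [223/7, 244/7, 253/7]
+L4 (α=1/4) → [879/28, 569/14, 1725/28]
+L5 (α=3/4) → [8103/112, 8087/56, 23061/112]
→ [72, 144, 206]

at x=1,y=0 over L1,L4,L5:
+L1 (α=2/3) → [22, 46, 376/3]
+L4 (α=1/2) → [28, 79/2, 631/6]
+L5 (α=5/8) → [237/4, 2787/16, 921/16]
rounded: [59, 174, 58]


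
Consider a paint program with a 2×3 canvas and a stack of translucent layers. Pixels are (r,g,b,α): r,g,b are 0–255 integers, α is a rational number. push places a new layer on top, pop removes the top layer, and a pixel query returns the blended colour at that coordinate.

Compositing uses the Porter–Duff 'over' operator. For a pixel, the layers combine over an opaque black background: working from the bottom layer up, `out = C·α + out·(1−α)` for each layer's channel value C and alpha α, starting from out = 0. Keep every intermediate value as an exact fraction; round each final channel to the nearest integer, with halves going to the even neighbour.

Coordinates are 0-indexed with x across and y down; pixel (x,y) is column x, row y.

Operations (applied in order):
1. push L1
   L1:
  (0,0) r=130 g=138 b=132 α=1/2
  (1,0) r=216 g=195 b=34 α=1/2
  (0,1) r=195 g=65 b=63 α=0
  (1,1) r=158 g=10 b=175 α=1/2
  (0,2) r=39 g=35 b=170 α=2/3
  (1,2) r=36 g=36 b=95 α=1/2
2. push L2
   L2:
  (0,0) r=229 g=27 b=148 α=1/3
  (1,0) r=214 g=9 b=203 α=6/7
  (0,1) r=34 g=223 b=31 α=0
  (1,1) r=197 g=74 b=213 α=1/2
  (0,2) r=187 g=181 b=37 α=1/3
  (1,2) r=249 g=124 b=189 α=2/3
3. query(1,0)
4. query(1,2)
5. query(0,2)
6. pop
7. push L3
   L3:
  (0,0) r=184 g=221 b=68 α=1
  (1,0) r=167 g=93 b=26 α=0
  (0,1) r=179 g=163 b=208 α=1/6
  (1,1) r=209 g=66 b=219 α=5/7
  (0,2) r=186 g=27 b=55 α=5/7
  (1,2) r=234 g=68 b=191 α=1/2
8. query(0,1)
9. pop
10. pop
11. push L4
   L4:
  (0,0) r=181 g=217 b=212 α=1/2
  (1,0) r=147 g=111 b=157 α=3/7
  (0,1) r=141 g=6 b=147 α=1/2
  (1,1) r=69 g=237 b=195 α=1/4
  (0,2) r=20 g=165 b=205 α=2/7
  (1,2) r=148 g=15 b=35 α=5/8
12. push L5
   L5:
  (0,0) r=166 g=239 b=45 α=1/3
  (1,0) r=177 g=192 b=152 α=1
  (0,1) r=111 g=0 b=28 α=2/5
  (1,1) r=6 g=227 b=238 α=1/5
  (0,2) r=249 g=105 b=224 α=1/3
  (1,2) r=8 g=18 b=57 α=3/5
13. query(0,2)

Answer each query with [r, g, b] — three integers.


query (1,0) [L1,L2] — begin 0,0,0
after L1 α=1/2: [108, 195/2, 17]
after L2 α=6/7: [1392/7, 303/14, 1235/7]
rounded: [199, 22, 176]

(1,2) stack=L1,L2; from [0,0,0]:
+L1 (α=1/2) → [18, 18, 95/2]
+L2 (α=2/3) → [172, 266/3, 851/6]
rounded: [172, 89, 142]

query (0,2) [L1,L2] — begin 0,0,0
+L1 (α=2/3) → [26, 70/3, 340/3]
+L2 (α=1/3) → [239/3, 683/9, 791/9]
rounded: [80, 76, 88]

query (0,1) [L1,L3] — begin 0,0,0
after L1 α=0: [0, 0, 0]
after L3 α=1/6: [179/6, 163/6, 104/3]
rounded: [30, 27, 35]

(0,2) stack=L4,L5; from [0,0,0]:
L4 α=2/7: [40/7, 330/7, 410/7]
L5 α=1/3: [1823/21, 465/7, 796/7]
rounded: [87, 66, 114]


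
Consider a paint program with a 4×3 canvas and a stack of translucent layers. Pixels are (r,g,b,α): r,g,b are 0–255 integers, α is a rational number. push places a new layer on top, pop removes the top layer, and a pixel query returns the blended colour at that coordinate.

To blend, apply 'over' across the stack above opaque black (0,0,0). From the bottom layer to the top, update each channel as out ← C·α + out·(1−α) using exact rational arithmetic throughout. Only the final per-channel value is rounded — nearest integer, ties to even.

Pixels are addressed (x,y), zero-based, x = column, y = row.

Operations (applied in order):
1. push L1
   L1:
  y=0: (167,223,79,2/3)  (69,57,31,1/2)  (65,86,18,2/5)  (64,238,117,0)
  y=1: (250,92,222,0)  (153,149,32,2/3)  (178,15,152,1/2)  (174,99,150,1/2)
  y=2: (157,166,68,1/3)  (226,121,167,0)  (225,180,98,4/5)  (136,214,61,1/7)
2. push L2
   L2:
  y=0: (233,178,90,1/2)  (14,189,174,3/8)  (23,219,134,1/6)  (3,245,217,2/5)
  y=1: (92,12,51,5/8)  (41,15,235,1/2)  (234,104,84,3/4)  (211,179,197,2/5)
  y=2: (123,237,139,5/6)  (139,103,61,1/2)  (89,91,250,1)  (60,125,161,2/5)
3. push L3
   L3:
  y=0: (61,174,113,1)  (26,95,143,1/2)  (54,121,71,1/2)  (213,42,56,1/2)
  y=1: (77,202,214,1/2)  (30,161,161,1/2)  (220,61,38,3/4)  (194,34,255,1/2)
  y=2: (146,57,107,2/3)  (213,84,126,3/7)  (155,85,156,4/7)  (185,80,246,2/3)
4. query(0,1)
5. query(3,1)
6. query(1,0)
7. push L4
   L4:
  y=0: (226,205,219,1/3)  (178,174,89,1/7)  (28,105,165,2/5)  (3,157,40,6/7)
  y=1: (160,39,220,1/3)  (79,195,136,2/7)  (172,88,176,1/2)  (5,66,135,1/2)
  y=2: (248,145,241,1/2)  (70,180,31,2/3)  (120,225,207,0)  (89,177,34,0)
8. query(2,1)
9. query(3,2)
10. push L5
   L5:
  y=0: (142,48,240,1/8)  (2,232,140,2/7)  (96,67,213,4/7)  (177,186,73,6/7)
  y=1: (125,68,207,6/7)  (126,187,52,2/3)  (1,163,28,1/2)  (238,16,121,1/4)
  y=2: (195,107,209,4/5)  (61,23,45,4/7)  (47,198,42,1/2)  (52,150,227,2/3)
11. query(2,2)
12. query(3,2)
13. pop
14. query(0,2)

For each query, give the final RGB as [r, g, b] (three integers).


at x=0,y=1 over L1,L2,L3:
after L1 α=0: [0, 0, 0]
after L2 α=5/8: [115/2, 15/2, 255/8]
after L3 α=1/2: [269/4, 419/4, 1967/16]
= [67, 105, 123]

query (3,1) [L1,L2,L3] — begin 0,0,0
after L1 α=1/2: [87, 99/2, 75]
after L2 α=2/5: [683/5, 1013/10, 619/5]
after L3 α=1/2: [1653/10, 1353/20, 947/5]
= [165, 68, 189]

at x=1,y=0 over L1,L2,L3:
after L1 α=1/2: [69/2, 57/2, 31/2]
after L2 α=3/8: [429/16, 1419/16, 1199/16]
after L3 α=1/2: [845/32, 2939/32, 3487/32]
= [26, 92, 109]

(2,1) stack=L1,L2,L3,L4; from [0,0,0]:
L1 α=1/2: [89, 15/2, 76]
L2 α=3/4: [791/4, 639/8, 82]
L3 α=3/4: [3431/16, 2103/32, 49]
L4 α=1/2: [6183/32, 4919/64, 225/2]
rounded: [193, 77, 112]

at x=3,y=2 over L1,L2,L3,L4:
L1 α=1/7: [136/7, 214/7, 61/7]
L2 α=2/5: [1248/35, 2392/35, 2437/35]
L3 α=2/3: [14198/105, 2664/35, 19657/105]
L4 α=0: [14198/105, 2664/35, 19657/105]
rounded: [135, 76, 187]

query (2,2) [L1,L2,L3,L4,L5] — begin 0,0,0
L1 α=4/5: [180, 144, 392/5]
L2 α=1: [89, 91, 250]
L3 α=4/7: [887/7, 613/7, 1374/7]
L4 α=0: [887/7, 613/7, 1374/7]
L5 α=1/2: [608/7, 1999/14, 834/7]
→ [87, 143, 119]

query (3,2) [L1,L2,L3,L4,L5] — begin 0,0,0
+L1 (α=1/7) → [136/7, 214/7, 61/7]
+L2 (α=2/5) → [1248/35, 2392/35, 2437/35]
+L3 (α=2/3) → [14198/105, 2664/35, 19657/105]
+L4 (α=0) → [14198/105, 2664/35, 19657/105]
+L5 (α=2/3) → [25118/315, 4388/35, 67327/315]
→ [80, 125, 214]

query (0,2) [L1,L2,L3,L4] — begin 0,0,0
L1 α=1/3: [157/3, 166/3, 68/3]
L2 α=5/6: [1001/9, 3721/18, 2153/18]
L3 α=2/3: [3629/27, 5773/54, 6005/54]
L4 α=1/2: [10325/54, 13603/108, 19019/108]
rounded: [191, 126, 176]


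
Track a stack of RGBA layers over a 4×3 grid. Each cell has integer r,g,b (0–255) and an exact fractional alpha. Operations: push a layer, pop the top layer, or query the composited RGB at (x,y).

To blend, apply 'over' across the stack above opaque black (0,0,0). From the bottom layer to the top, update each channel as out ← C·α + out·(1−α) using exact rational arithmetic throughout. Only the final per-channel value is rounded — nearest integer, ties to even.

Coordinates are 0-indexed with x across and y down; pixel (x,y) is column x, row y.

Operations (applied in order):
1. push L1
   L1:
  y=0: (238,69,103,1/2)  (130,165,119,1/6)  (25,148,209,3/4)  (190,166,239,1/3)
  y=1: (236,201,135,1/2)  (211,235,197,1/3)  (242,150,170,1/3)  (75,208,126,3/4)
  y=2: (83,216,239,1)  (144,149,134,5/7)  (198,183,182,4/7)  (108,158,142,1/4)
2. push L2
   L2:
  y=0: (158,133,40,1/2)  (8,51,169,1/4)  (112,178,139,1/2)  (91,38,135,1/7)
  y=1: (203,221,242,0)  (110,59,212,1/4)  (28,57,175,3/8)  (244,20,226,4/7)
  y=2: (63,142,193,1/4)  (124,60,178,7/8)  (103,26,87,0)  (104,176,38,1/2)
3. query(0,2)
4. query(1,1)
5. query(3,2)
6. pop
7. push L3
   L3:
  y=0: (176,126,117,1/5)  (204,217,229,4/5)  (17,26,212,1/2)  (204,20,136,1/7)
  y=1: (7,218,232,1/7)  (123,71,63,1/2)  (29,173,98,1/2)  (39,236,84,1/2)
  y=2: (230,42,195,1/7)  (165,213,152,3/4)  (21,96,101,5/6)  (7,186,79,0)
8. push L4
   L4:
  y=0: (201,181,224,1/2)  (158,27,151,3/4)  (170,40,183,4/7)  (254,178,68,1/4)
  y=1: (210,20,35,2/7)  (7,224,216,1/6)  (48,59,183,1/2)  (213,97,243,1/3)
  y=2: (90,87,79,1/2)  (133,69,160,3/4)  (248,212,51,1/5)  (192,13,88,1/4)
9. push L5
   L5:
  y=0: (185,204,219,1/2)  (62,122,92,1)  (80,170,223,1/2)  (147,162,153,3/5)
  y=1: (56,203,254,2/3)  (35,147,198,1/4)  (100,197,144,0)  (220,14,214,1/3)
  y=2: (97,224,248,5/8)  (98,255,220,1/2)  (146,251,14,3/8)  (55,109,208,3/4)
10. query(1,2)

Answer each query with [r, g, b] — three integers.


(0,2) stack=L1,L2; from [0,0,0]:
L1 α=1: [83, 216, 239]
L2 α=1/4: [78, 395/2, 455/2]
rounded: [78, 198, 228]

at x=1,y=1 over L1,L2:
+L1 (α=1/3) → [211/3, 235/3, 197/3]
+L2 (α=1/4) → [321/4, 147/2, 409/4]
rounded: [80, 74, 102]

at x=3,y=2 over L1,L2:
+L1 (α=1/4) → [27, 79/2, 71/2]
+L2 (α=1/2) → [131/2, 431/4, 147/4]
= [66, 108, 37]

at x=1,y=2 over L1,L3,L4,L5:
L1 α=5/7: [720/7, 745/7, 670/7]
L3 α=3/4: [4185/28, 2609/14, 1931/14]
L4 α=3/4: [15357/112, 5507/56, 8651/56]
L5 α=1/2: [26333/224, 19787/112, 20971/112]
→ [118, 177, 187]


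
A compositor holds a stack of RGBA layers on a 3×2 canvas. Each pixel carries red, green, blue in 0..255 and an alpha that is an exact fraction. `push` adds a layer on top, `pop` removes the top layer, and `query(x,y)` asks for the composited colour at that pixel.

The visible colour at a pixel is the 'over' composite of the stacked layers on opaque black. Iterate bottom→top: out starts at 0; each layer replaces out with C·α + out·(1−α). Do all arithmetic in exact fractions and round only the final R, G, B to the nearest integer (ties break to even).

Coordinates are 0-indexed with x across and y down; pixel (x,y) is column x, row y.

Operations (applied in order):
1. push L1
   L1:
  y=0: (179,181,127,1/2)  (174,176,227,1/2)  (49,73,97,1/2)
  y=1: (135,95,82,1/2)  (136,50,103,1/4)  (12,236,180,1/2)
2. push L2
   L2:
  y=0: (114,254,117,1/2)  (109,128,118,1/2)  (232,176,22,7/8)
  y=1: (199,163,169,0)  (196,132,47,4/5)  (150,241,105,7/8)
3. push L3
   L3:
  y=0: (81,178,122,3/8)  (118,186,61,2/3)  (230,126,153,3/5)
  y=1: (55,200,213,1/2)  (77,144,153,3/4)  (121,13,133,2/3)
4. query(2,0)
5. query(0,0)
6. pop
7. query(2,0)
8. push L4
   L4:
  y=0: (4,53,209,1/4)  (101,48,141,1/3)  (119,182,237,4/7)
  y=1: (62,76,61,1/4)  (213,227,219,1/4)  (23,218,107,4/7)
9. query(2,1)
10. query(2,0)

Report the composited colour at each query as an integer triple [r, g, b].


at x=2,y=0 over L1,L2,L3:
+L1 (α=1/2) → [49/2, 73/2, 97/2]
+L2 (α=7/8) → [3297/16, 2537/16, 405/16]
+L3 (α=3/5) → [8817/40, 5561/40, 4077/40]
→ [220, 139, 102]

query (0,0) [L1,L2,L3] — begin 0,0,0
after L1 α=1/2: [179/2, 181/2, 127/2]
after L2 α=1/2: [407/4, 689/4, 361/4]
after L3 α=3/8: [3007/32, 5581/32, 3269/32]
= [94, 174, 102]

query (2,0) [L1,L2] — begin 0,0,0
L1 α=1/2: [49/2, 73/2, 97/2]
L2 α=7/8: [3297/16, 2537/16, 405/16]
= [206, 159, 25]

query (2,1) [L1,L2,L4] — begin 0,0,0
L1 α=1/2: [6, 118, 90]
L2 α=7/8: [132, 1805/8, 825/8]
L4 α=4/7: [488/7, 12391/56, 5899/56]
rounded: [70, 221, 105]

at x=2,y=0 over L1,L2,L4:
L1 α=1/2: [49/2, 73/2, 97/2]
L2 α=7/8: [3297/16, 2537/16, 405/16]
L4 α=4/7: [2501/16, 19259/112, 16383/112]
rounded: [156, 172, 146]


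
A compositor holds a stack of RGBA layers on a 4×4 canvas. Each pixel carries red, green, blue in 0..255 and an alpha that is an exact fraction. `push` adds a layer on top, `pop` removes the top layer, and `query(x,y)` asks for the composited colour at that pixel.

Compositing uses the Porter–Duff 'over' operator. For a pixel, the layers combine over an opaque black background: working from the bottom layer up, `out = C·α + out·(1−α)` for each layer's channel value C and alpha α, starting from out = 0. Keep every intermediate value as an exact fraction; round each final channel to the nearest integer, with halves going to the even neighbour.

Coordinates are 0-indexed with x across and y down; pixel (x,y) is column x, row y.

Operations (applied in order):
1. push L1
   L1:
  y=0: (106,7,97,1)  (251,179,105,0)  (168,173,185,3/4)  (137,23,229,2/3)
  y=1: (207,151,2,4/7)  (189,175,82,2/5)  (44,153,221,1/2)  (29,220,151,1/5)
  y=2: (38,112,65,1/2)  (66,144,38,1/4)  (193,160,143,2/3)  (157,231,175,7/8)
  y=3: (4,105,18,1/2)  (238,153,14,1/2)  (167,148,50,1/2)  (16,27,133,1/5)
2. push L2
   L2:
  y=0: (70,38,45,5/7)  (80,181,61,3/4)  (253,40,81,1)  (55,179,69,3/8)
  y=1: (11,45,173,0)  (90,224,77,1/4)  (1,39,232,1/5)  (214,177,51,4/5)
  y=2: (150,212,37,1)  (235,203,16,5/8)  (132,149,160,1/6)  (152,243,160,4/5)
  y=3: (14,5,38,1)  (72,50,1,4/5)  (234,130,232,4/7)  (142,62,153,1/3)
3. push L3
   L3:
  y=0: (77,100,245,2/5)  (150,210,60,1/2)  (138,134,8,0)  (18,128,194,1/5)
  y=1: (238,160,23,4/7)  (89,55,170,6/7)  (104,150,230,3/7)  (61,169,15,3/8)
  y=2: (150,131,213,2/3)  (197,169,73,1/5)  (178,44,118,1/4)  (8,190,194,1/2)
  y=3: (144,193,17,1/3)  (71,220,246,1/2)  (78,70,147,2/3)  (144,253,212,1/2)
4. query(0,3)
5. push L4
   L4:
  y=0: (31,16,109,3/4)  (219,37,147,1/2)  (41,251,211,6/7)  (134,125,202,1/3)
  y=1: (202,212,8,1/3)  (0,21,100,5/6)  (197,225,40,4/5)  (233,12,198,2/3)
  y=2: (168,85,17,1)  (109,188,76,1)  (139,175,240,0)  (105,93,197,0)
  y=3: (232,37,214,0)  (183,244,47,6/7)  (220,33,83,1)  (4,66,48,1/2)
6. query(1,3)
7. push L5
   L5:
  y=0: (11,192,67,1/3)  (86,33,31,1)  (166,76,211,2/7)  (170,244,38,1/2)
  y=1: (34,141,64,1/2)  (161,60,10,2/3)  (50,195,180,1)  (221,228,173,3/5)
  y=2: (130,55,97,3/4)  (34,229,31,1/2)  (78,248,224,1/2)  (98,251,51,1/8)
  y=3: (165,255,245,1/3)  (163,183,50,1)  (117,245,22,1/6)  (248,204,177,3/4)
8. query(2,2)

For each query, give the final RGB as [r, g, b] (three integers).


(0,3) stack=L1,L2,L3; from [0,0,0]:
+L1 (α=1/2) → [2, 105/2, 9]
+L2 (α=1) → [14, 5, 38]
+L3 (α=1/3) → [172/3, 203/3, 31]
rounded: [57, 68, 31]

query (1,3) [L1,L2,L3,L4] — begin 0,0,0
after L1 α=1/2: [119, 153/2, 7]
after L2 α=4/5: [407/5, 553/10, 11/5]
after L3 α=1/2: [381/5, 2753/20, 1241/10]
after L4 α=6/7: [5871/35, 32033/140, 4061/70]
rounded: [168, 229, 58]

(2,2) stack=L1,L2,L3,L4,L5; from [0,0,0]:
after L1 α=2/3: [386/3, 320/3, 286/3]
after L2 α=1/6: [1163/9, 2047/18, 955/9]
after L3 α=1/4: [1697/12, 2311/24, 1309/12]
after L4 α=0: [1697/12, 2311/24, 1309/12]
after L5 α=1/2: [2633/24, 8263/48, 3997/24]
→ [110, 172, 167]


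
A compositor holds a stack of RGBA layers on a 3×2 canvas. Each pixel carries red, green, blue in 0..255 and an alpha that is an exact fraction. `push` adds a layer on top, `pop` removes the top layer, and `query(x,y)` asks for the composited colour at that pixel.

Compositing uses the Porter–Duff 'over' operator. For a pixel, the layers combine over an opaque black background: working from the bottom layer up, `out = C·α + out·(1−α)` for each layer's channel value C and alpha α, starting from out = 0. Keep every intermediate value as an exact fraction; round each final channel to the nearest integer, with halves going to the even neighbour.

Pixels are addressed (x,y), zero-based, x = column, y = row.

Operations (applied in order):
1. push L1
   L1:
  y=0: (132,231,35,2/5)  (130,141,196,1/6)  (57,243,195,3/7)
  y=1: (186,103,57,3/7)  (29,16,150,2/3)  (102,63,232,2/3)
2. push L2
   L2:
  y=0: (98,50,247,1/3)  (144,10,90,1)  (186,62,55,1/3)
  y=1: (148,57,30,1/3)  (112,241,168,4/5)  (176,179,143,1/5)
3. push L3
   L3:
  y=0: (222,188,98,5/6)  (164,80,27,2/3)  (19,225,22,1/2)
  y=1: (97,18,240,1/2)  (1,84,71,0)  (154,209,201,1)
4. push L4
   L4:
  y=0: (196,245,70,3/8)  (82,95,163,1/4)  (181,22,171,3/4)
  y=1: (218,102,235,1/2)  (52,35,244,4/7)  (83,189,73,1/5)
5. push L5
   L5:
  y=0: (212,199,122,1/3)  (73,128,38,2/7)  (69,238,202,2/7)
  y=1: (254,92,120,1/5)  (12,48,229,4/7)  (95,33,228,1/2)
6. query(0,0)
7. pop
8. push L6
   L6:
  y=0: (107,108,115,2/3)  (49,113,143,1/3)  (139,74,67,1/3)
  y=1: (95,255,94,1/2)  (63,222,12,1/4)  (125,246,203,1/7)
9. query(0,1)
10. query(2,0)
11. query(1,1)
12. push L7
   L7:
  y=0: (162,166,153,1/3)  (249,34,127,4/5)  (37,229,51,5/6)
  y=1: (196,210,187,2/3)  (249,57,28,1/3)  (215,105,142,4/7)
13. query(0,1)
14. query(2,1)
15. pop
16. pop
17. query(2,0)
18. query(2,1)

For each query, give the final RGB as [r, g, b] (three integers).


query (0,0) [L1,L2,L3,L4,L5] — begin 0,0,0
+L1 (α=2/5) → [264/5, 462/5, 14]
+L2 (α=1/3) → [1018/15, 1174/15, 275/3]
+L3 (α=5/6) → [8834/45, 7637/45, 1745/18]
+L4 (α=3/8) → [7063/36, 3563/18, 12505/144]
+L5 (α=1/3) → [10879/54, 5354/27, 21289/216]
→ [201, 198, 99]

(0,1) stack=L1,L2,L3,L4,L6; from [0,0,0]:
L1 α=3/7: [558/7, 309/7, 171/7]
L2 α=1/3: [2152/21, 339/7, 184/7]
L3 α=1/2: [4189/42, 465/14, 932/7]
L4 α=1/2: [13345/84, 1893/28, 2577/14]
L6 α=1/2: [21325/168, 9033/56, 3893/28]
rounded: [127, 161, 139]

at x=2,y=0 over L1,L2,L3,L4,L6:
L1 α=3/7: [171/7, 729/7, 585/7]
L2 α=1/3: [548/7, 1892/21, 1555/21]
L3 α=1/2: [681/14, 6617/42, 2017/42]
L4 α=3/4: [8283/56, 9389/168, 23563/168]
L6 α=1/3: [12175/84, 15605/252, 29191/252]
= [145, 62, 116]

(1,1) stack=L1,L2,L3,L4,L6; from [0,0,0]:
+L1 (α=2/3) → [58/3, 32/3, 100]
+L2 (α=4/5) → [1402/15, 2924/15, 772/5]
+L3 (α=0) → [1402/15, 2924/15, 772/5]
+L4 (α=4/7) → [2442/35, 3624/35, 1028/5]
+L6 (α=1/4) → [9531/140, 9321/70, 786/5]
= [68, 133, 157]

at x=0,y=1 over L1,L2,L3,L4,L6,L7:
L1 α=3/7: [558/7, 309/7, 171/7]
L2 α=1/3: [2152/21, 339/7, 184/7]
L3 α=1/2: [4189/42, 465/14, 932/7]
L4 α=1/2: [13345/84, 1893/28, 2577/14]
L6 α=1/2: [21325/168, 9033/56, 3893/28]
L7 α=2/3: [87181/504, 10851/56, 14365/84]
→ [173, 194, 171]

at x=2,y=1 over L1,L2,L3,L4,L6,L7:
L1 α=2/3: [68, 42, 464/3]
L2 α=1/5: [448/5, 347/5, 457/3]
L3 α=1: [154, 209, 201]
L4 α=1/5: [699/5, 205, 877/5]
L6 α=1/7: [4819/35, 1476/7, 6277/35]
L7 α=4/7: [44557/245, 7368/49, 38711/245]
rounded: [182, 150, 158]

at x=2,y=0 over L1,L2,L3,L4:
+L1 (α=3/7) → [171/7, 729/7, 585/7]
+L2 (α=1/3) → [548/7, 1892/21, 1555/21]
+L3 (α=1/2) → [681/14, 6617/42, 2017/42]
+L4 (α=3/4) → [8283/56, 9389/168, 23563/168]
→ [148, 56, 140]

query (2,1) [L1,L2,L3,L4] — begin 0,0,0
+L1 (α=2/3) → [68, 42, 464/3]
+L2 (α=1/5) → [448/5, 347/5, 457/3]
+L3 (α=1) → [154, 209, 201]
+L4 (α=1/5) → [699/5, 205, 877/5]
= [140, 205, 175]


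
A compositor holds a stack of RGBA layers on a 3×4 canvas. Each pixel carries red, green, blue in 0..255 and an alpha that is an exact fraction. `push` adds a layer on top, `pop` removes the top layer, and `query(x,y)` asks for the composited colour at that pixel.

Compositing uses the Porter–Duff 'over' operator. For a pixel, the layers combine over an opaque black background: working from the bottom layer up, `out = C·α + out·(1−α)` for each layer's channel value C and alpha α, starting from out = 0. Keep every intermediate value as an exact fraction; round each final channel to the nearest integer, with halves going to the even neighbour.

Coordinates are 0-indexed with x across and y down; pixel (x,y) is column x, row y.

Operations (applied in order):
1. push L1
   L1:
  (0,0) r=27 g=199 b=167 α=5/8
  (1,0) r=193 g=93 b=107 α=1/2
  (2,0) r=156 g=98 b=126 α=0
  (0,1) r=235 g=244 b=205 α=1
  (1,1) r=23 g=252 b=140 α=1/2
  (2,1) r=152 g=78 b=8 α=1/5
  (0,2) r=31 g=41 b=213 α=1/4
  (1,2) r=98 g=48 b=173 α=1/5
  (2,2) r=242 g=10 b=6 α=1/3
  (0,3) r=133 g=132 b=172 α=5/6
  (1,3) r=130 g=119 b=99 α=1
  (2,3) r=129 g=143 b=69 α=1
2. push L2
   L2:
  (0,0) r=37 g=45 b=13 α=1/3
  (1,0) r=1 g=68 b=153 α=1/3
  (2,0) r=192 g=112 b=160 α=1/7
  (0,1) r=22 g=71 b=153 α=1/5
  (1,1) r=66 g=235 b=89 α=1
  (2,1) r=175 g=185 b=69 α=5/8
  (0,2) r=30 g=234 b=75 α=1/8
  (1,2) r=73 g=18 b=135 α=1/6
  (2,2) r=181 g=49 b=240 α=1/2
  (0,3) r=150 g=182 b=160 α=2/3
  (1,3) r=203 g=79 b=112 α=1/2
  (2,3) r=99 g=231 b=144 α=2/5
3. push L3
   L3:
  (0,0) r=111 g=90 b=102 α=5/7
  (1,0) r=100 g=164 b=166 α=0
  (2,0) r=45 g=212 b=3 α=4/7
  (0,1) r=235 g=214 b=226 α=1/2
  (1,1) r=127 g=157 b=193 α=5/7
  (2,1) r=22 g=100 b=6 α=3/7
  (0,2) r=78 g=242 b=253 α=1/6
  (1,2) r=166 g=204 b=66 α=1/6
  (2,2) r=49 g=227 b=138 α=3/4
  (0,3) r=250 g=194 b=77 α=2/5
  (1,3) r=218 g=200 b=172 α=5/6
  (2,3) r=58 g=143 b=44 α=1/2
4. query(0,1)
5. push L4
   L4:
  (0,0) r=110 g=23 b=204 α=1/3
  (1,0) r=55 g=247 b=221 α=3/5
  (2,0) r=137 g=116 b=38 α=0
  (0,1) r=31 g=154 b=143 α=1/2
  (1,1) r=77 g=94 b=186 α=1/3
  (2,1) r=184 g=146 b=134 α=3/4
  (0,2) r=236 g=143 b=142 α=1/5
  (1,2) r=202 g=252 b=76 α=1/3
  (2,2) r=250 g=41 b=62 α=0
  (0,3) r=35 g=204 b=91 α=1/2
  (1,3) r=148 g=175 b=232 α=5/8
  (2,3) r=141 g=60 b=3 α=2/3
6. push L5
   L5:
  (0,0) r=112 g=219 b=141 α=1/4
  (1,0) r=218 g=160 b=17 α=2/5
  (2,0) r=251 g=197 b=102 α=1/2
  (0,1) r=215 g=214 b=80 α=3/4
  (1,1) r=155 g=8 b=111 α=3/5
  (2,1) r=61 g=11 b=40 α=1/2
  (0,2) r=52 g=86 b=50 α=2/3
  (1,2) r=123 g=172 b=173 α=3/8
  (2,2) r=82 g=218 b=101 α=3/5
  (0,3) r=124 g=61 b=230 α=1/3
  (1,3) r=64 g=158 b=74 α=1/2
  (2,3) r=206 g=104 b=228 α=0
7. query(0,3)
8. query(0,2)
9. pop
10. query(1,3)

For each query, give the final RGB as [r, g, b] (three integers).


(0,1) stack=L1,L2,L3; from [0,0,0]:
+L1 (α=1) → [235, 244, 205]
+L2 (α=1/5) → [962/5, 1047/5, 973/5]
+L3 (α=1/2) → [2137/10, 2117/10, 2103/10]
rounded: [214, 212, 210]

at x=0,y=3 over L1,L2,L3,L4,L5:
+L1 (α=5/6) → [665/6, 110, 430/3]
+L2 (α=2/3) → [2465/18, 158, 1390/9]
+L3 (α=2/5) → [1093/6, 862/5, 1852/15]
+L4 (α=1/2) → [1303/12, 941/5, 3217/30]
+L5 (α=1/3) → [2047/18, 729/5, 6667/45]
→ [114, 146, 148]

query (0,2) [L1,L2,L3,L4,L5] — begin 0,0,0
after L1 α=1/4: [31/4, 41/4, 213/4]
after L2 α=1/8: [337/32, 1223/32, 1791/32]
after L3 α=1/6: [4181/192, 13859/192, 17051/192]
after L4 α=1/5: [15509/240, 20723/240, 23867/240]
after L5 α=2/3: [40469/720, 62003/720, 47867/720]
= [56, 86, 66]

(1,3) stack=L1,L2,L3,L4; from [0,0,0]:
+L1 (α=1) → [130, 119, 99]
+L2 (α=1/2) → [333/2, 99, 211/2]
+L3 (α=5/6) → [2513/12, 1099/6, 1931/12]
+L4 (α=5/8) → [5473/32, 2849/16, 6571/32]
→ [171, 178, 205]


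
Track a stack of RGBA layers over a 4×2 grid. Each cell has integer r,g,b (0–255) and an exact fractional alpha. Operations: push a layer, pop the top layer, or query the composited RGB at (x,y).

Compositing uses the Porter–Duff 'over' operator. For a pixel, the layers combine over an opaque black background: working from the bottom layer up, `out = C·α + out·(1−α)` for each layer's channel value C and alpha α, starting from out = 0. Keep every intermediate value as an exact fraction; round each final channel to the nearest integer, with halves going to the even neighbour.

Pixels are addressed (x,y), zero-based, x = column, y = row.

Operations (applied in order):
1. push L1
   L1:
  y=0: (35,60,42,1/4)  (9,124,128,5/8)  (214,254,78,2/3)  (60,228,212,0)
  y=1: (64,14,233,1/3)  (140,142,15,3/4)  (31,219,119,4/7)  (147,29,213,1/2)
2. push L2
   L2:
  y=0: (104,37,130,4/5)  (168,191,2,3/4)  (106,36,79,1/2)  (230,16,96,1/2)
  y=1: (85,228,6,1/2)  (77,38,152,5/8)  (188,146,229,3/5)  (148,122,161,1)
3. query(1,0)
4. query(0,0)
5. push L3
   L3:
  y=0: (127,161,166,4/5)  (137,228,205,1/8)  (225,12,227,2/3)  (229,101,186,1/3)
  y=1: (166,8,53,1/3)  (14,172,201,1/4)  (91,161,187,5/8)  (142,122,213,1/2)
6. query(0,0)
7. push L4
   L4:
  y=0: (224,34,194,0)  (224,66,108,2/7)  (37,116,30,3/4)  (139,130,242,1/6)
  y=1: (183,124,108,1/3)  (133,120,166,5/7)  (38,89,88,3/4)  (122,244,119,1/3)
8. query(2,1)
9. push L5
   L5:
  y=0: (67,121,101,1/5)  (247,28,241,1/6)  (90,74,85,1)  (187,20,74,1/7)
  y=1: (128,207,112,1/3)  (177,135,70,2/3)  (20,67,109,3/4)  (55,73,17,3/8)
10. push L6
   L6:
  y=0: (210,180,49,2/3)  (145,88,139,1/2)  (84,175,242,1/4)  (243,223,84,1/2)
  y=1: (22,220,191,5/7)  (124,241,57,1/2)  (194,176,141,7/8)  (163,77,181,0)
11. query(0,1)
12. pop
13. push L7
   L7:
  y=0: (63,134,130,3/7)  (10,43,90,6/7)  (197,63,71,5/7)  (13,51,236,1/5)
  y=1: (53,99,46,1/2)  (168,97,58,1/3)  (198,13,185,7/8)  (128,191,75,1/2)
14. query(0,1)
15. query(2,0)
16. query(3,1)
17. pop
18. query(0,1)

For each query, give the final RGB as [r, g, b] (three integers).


at x=1,y=0 over L1,L2:
after L1 α=5/8: [45/8, 155/2, 80]
after L2 α=3/4: [4077/32, 1301/8, 43/2]
rounded: [127, 163, 22]

(0,0) stack=L1,L2; from [0,0,0]:
L1 α=1/4: [35/4, 15, 21/2]
L2 α=4/5: [1699/20, 163/5, 1061/10]
= [85, 33, 106]

at x=0,y=0 over L1,L2,L3:
+L1 (α=1/4) → [35/4, 15, 21/2]
+L2 (α=4/5) → [1699/20, 163/5, 1061/10]
+L3 (α=4/5) → [11859/100, 3383/25, 7701/50]
rounded: [119, 135, 154]

at x=2,y=1 over L1,L2,L3,L4:
after L1 α=4/7: [124/7, 876/7, 68]
after L2 α=3/5: [4196/35, 4818/35, 823/5]
after L3 α=5/8: [28513/280, 42629/280, 893/5]
after L4 α=3/4: [60433/1120, 117389/1120, 2213/20]
rounded: [54, 105, 111]

at x=0,y=1 over L1,L2,L3,L4,L5,L6:
L1 α=1/3: [64/3, 14/3, 233/3]
L2 α=1/2: [319/6, 349/3, 251/6]
L3 α=1/3: [817/9, 722/9, 410/9]
L4 α=1/3: [3281/27, 2560/27, 1792/27]
L5 α=1/3: [10018/81, 10709/81, 6608/81]
L6 α=5/7: [28946/567, 110518/567, 90571/567]
rounded: [51, 195, 160]

(0,1) stack=L1,L2,L3,L4,L5,L7; from [0,0,0]:
+L1 (α=1/3) → [64/3, 14/3, 233/3]
+L2 (α=1/2) → [319/6, 349/3, 251/6]
+L3 (α=1/3) → [817/9, 722/9, 410/9]
+L4 (α=1/3) → [3281/27, 2560/27, 1792/27]
+L5 (α=1/3) → [10018/81, 10709/81, 6608/81]
+L7 (α=1/2) → [14311/162, 9364/81, 5167/81]
rounded: [88, 116, 64]

at x=2,y=0 over L1,L2,L3,L4,L5,L7:
after L1 α=2/3: [428/3, 508/3, 52]
after L2 α=1/2: [373/3, 308/3, 131/2]
after L3 α=2/3: [1723/9, 380/9, 1039/6]
after L4 α=3/4: [1361/18, 878/9, 1579/24]
after L5 α=1: [90, 74, 85]
after L7 α=5/7: [1165/7, 463/7, 75]
rounded: [166, 66, 75]

query (3,1) [L1,L2,L3,L4,L5,L7] — begin 0,0,0
+L1 (α=1/2) → [147/2, 29/2, 213/2]
+L2 (α=1) → [148, 122, 161]
+L3 (α=1/2) → [145, 122, 187]
+L4 (α=1/3) → [412/3, 488/3, 493/3]
+L5 (α=3/8) → [2555/24, 3097/24, 1309/12]
+L7 (α=1/2) → [5627/48, 7681/48, 2209/24]
= [117, 160, 92]

query (0,1) [L1,L2,L3,L4,L5] — begin 0,0,0
+L1 (α=1/3) → [64/3, 14/3, 233/3]
+L2 (α=1/2) → [319/6, 349/3, 251/6]
+L3 (α=1/3) → [817/9, 722/9, 410/9]
+L4 (α=1/3) → [3281/27, 2560/27, 1792/27]
+L5 (α=1/3) → [10018/81, 10709/81, 6608/81]
→ [124, 132, 82]


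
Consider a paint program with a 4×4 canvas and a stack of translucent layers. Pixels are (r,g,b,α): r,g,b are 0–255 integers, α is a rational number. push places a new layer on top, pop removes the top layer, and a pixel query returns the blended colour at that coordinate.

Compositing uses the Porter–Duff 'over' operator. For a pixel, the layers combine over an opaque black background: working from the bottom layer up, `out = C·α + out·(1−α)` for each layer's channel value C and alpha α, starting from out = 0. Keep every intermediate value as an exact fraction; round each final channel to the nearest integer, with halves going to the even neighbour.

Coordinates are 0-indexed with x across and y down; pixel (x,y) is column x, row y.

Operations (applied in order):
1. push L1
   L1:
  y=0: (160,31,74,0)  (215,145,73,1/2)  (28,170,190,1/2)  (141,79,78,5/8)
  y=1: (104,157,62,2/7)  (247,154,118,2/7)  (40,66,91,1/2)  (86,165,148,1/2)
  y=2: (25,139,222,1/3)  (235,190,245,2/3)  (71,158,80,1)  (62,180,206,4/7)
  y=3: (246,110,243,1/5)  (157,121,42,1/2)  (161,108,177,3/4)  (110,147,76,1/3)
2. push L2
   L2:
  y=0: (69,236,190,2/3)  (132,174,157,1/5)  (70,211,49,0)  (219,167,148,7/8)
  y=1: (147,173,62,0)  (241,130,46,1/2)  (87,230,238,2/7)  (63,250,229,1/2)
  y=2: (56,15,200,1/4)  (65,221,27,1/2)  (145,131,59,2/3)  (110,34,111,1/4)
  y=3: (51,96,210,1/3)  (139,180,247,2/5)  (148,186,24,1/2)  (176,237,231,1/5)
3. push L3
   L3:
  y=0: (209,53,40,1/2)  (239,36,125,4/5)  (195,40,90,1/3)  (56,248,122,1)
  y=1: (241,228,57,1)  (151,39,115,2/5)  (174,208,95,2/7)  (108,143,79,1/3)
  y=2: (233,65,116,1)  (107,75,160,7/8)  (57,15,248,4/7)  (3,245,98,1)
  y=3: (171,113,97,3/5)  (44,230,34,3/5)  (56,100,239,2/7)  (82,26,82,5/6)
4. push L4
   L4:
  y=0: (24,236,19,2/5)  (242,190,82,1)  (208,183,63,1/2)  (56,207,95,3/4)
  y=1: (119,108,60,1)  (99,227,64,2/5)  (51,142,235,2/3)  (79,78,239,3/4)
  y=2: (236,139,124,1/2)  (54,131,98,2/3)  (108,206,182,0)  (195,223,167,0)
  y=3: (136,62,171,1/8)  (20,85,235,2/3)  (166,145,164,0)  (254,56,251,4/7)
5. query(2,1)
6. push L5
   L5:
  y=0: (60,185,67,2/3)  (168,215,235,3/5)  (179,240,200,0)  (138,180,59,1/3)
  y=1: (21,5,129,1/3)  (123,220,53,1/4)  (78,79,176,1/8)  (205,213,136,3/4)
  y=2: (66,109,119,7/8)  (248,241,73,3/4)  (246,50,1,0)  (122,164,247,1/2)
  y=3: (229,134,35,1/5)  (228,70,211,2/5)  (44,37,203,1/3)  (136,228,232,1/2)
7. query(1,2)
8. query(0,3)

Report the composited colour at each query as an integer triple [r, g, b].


at x=2,y=1 over L1,L2,L3,L4:
after L1 α=1/2: [20, 33, 91/2]
after L2 α=2/7: [274/7, 625/7, 201/2]
after L3 α=2/7: [3806/49, 6037/49, 1385/14]
after L4 α=2/3: [8804/147, 6651/49, 2655/14]
rounded: [60, 136, 190]

at x=1,y=2 over L1,L2,L3,L4,L5:
L1 α=2/3: [470/3, 380/3, 490/3]
L2 α=1/2: [665/6, 1043/6, 571/6]
L3 α=7/8: [5159/48, 4193/48, 7291/48]
L4 α=2/3: [10343/144, 16769/144, 16699/144]
L5 α=3/4: [117479/576, 120881/576, 48235/576]
rounded: [204, 210, 84]

(0,3) stack=L1,L2,L3,L4,L5; from [0,0,0]:
+L1 (α=1/5) → [246/5, 22, 243/5]
+L2 (α=1/3) → [249/5, 140/3, 512/5]
+L3 (α=3/5) → [3063/25, 1297/15, 2479/25]
+L4 (α=1/8) → [24841/200, 10009/120, 5407/50]
+L5 (α=1/5) → [36291/250, 14029/150, 11689/125]
rounded: [145, 94, 94]


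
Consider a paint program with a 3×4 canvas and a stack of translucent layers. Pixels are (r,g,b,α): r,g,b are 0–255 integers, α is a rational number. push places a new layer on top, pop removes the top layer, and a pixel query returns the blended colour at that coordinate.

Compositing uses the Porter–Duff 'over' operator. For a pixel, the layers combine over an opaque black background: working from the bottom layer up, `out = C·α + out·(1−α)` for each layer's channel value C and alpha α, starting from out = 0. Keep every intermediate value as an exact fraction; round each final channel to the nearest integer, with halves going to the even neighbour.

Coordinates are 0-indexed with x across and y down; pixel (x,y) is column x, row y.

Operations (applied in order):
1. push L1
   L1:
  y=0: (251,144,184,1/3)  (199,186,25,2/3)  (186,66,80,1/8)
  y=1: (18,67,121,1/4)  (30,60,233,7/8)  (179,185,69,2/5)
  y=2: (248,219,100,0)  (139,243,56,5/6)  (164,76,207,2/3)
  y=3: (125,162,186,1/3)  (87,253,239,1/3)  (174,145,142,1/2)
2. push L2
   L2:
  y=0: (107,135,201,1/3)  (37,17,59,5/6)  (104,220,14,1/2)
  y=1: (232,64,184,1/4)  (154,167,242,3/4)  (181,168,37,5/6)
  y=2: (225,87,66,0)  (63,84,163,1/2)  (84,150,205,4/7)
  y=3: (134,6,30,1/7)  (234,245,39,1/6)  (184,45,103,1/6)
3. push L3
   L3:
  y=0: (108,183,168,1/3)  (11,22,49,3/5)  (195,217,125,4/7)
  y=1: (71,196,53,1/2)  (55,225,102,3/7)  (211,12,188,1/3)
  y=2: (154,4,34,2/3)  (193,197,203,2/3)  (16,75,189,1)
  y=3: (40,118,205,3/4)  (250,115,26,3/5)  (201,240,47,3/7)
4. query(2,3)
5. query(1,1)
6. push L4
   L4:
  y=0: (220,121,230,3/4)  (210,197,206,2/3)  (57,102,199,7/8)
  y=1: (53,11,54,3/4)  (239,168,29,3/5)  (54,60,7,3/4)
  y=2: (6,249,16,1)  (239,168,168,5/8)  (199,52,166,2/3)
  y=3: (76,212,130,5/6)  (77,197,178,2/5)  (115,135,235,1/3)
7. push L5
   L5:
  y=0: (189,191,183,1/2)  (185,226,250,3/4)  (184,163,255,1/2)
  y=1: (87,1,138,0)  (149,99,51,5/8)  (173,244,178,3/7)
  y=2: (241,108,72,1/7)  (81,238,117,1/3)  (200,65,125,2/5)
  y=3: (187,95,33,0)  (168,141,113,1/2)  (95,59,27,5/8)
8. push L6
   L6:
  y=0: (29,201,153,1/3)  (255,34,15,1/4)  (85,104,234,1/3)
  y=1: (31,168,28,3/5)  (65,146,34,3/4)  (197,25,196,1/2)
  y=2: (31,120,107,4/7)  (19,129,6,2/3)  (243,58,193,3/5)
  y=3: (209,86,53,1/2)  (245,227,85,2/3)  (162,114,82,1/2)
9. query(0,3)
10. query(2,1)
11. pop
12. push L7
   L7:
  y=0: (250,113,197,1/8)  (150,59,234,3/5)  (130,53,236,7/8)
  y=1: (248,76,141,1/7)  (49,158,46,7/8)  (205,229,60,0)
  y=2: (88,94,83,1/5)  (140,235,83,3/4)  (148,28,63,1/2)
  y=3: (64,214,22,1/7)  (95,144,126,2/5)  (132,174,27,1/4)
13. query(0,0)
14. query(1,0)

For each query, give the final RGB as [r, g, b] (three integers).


query (2,3) [L1,L2,L3] — begin 0,0,0
after L1 α=1/2: [87, 145/2, 71]
after L2 α=1/6: [619/6, 815/12, 229/3]
after L3 α=3/7: [3047/21, 425/3, 1339/21]
= [145, 142, 64]

(1,1) stack=L1,L2,L3; from [0,0,0]:
+L1 (α=7/8) → [105/4, 105/2, 1631/8]
+L2 (α=3/4) → [1953/16, 1107/8, 7439/32]
+L3 (α=3/7) → [2613/28, 351/2, 9887/56]
rounded: [93, 176, 177]

at x=0,y=3 over L1,L2,L3,L4,L5,L6:
after L1 α=1/3: [125/3, 54, 62]
after L2 α=1/7: [384/7, 330/7, 402/7]
after L3 α=3/4: [306/7, 702/7, 4707/28]
after L4 α=5/6: [1483/21, 4061/21, 22907/168]
after L5 α=0: [1483/21, 4061/21, 22907/168]
after L6 α=1/2: [2936/21, 5867/42, 31811/336]
rounded: [140, 140, 95]

at x=2,y=1 over L1,L2,L3,L4,L5,L6:
+L1 (α=2/5) → [358/5, 74, 138/5]
+L2 (α=5/6) → [4883/30, 457/3, 1063/30]
+L3 (α=1/3) → [8048/45, 950/9, 3883/45]
+L4 (α=3/4) → [7669/90, 1285/18, 1207/45]
+L5 (α=3/7) → [38693/315, 9158/63, 28858/315]
+L6 (α=1/2) → [50374/315, 10733/126, 45299/315]
= [160, 85, 144]

query (0,0) [L1,L2,L3,L4,L5,L7] — begin 0,0,0
after L1 α=1/3: [251/3, 48, 184/3]
after L2 α=1/3: [823/9, 77, 971/9]
after L3 α=1/3: [2618/27, 337/3, 3454/27]
after L4 α=3/4: [10219/54, 713/6, 5521/27]
after L5 α=1/2: [20425/108, 1859/12, 5231/27]
after L7 α=1/8: [169975/864, 14369/96, 5242/27]
= [197, 150, 194]

(1,0) stack=L1,L2,L3,L4,L5,L7; from [0,0,0]:
after L1 α=2/3: [398/3, 124, 50/3]
after L2 α=5/6: [953/18, 209/6, 935/18]
after L3 α=3/5: [250/9, 407/15, 2258/45]
after L4 α=2/3: [4030/27, 6317/45, 20798/135]
after L5 α=3/4: [19015/108, 36827/180, 30512/135]
after L7 α=3/5: [8663/54, 52757/450, 155794/675]
rounded: [160, 117, 231]


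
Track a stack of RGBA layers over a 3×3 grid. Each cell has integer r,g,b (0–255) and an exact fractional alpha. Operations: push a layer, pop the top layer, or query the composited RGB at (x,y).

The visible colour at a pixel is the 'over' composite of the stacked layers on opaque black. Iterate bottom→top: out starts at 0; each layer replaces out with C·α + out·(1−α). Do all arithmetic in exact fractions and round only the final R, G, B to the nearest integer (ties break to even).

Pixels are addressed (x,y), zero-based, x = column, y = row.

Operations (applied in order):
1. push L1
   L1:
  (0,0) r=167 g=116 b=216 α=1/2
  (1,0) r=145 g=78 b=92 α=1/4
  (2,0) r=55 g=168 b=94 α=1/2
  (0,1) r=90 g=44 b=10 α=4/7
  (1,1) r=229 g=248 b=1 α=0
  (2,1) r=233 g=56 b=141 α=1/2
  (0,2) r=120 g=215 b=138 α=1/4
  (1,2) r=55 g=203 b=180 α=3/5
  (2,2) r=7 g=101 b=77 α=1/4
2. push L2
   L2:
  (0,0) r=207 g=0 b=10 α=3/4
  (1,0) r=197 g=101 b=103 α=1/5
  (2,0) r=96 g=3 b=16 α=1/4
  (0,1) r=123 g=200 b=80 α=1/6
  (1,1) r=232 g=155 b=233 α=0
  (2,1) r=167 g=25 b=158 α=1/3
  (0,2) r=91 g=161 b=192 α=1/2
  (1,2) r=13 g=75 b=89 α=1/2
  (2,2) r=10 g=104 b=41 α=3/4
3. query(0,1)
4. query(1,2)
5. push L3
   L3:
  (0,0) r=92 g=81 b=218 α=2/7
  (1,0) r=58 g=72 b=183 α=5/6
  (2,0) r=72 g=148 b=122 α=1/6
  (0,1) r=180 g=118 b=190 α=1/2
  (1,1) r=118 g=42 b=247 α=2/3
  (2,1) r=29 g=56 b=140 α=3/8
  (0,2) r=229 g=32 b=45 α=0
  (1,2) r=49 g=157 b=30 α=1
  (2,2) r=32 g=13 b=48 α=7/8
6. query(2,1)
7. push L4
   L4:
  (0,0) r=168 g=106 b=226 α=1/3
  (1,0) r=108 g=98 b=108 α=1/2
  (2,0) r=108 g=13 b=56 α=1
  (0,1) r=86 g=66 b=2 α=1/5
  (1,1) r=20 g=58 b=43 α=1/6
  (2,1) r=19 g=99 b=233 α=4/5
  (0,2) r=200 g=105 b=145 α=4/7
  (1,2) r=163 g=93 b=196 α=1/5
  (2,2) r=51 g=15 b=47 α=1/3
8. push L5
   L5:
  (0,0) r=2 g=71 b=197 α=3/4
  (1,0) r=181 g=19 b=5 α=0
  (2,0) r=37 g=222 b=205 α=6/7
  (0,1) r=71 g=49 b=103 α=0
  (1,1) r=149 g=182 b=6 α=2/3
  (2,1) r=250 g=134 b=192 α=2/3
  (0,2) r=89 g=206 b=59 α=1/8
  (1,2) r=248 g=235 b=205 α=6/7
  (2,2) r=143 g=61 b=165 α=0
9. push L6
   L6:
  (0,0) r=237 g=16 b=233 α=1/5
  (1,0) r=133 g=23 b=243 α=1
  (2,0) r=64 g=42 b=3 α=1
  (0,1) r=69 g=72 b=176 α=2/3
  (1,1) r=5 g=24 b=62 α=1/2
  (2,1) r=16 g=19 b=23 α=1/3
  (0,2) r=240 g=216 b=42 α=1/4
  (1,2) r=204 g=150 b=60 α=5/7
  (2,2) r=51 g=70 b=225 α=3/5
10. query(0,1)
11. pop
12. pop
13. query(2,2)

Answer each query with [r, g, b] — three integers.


(0,1) stack=L1,L2; from [0,0,0]:
+L1 (α=4/7) → [360/7, 176/7, 40/7]
+L2 (α=1/6) → [887/14, 380/7, 380/21]
→ [63, 54, 18]

query (1,2) [L1,L2] — begin 0,0,0
+L1 (α=3/5) → [33, 609/5, 108]
+L2 (α=1/2) → [23, 492/5, 197/2]
= [23, 98, 98]

at x=2,y=1 over L1,L2,L3:
+L1 (α=1/2) → [233/2, 28, 141/2]
+L2 (α=1/3) → [400/3, 27, 299/3]
+L3 (α=3/8) → [2261/24, 303/8, 2755/24]
= [94, 38, 115]

query (0,1) [L1,L2,L3,L4,L5,L6] — begin 0,0,0
L1 α=4/7: [360/7, 176/7, 40/7]
L2 α=1/6: [887/14, 380/7, 380/21]
L3 α=1/2: [3407/28, 603/7, 2185/21]
L4 α=1/5: [4009/35, 2874/35, 8782/105]
L5 α=0: [4009/35, 2874/35, 8782/105]
L6 α=2/3: [8839/105, 2638/35, 45742/315]
rounded: [84, 75, 145]

(2,2) stack=L1,L2,L3,L4; from [0,0,0]:
after L1 α=1/4: [7/4, 101/4, 77/4]
after L2 α=3/4: [127/16, 1349/16, 569/16]
after L3 α=7/8: [3711/128, 2805/128, 5945/128]
after L4 α=1/3: [2325/64, 1255/64, 8953/192]
= [36, 20, 47]


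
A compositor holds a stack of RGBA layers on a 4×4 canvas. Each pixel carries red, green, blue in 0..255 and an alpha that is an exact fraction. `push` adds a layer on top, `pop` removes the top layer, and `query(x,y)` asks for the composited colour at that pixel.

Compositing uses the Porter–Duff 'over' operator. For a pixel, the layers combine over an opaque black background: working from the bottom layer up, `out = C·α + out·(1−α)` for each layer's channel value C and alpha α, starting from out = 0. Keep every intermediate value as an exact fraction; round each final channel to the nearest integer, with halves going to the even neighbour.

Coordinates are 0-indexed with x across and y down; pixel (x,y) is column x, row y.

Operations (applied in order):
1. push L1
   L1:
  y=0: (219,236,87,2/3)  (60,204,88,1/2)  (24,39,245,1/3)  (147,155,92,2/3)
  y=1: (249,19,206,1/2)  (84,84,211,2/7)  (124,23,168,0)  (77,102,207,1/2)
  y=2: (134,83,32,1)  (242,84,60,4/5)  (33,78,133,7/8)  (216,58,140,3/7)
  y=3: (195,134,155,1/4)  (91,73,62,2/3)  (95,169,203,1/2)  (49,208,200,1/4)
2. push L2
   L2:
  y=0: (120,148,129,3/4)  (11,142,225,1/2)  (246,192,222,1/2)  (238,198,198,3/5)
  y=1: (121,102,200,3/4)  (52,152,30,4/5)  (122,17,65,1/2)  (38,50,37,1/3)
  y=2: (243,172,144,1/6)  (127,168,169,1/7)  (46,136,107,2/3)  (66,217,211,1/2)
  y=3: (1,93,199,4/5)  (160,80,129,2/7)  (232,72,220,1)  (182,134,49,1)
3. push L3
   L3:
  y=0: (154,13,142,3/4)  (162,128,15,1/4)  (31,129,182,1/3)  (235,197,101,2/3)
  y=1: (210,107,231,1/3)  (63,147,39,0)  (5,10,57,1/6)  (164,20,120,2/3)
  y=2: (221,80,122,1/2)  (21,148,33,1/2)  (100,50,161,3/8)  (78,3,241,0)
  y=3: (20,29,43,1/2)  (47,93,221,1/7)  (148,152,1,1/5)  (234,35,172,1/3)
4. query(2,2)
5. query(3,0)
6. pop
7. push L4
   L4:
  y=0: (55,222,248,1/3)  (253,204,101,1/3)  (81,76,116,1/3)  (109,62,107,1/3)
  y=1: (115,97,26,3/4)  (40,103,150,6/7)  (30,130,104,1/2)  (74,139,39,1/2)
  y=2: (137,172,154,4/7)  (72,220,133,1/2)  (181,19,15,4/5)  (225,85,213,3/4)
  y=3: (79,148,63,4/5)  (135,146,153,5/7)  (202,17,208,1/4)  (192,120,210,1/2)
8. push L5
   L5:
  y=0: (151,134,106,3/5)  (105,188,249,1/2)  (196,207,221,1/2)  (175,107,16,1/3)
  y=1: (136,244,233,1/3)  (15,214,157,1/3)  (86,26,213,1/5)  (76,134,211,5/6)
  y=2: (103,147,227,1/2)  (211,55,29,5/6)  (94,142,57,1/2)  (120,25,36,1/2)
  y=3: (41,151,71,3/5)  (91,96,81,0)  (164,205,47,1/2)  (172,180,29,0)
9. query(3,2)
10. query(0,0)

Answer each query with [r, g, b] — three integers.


(2,2) stack=L1,L2,L3; from [0,0,0]:
after L1 α=7/8: [231/8, 273/4, 931/8]
after L2 α=2/3: [967/24, 1361/12, 881/8]
after L3 α=3/8: [12035/192, 8605/96, 8269/64]
→ [63, 90, 129]

at x=3,y=0 over L1,L2,L3:
+L1 (α=2/3) → [98, 310/3, 184/3]
+L2 (α=3/5) → [182, 2402/15, 430/3]
+L3 (α=2/3) → [652/3, 8312/45, 1036/9]
→ [217, 185, 115]

(3,2) stack=L1,L2,L4,L5; from [0,0,0]:
L1 α=3/7: [648/7, 174/7, 60]
L2 α=1/2: [555/7, 1693/14, 271/2]
L4 α=3/4: [1320/7, 5263/56, 1549/8]
L5 α=1/2: [1080/7, 6663/112, 1837/16]
= [154, 59, 115]

(0,0) stack=L1,L2,L4,L5; from [0,0,0]:
after L1 α=2/3: [146, 472/3, 58]
after L2 α=3/4: [253/2, 451/3, 445/4]
after L4 α=1/3: [308/3, 1568/9, 941/6]
after L5 α=3/5: [395/3, 6754/45, 379/3]
rounded: [132, 150, 126]
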